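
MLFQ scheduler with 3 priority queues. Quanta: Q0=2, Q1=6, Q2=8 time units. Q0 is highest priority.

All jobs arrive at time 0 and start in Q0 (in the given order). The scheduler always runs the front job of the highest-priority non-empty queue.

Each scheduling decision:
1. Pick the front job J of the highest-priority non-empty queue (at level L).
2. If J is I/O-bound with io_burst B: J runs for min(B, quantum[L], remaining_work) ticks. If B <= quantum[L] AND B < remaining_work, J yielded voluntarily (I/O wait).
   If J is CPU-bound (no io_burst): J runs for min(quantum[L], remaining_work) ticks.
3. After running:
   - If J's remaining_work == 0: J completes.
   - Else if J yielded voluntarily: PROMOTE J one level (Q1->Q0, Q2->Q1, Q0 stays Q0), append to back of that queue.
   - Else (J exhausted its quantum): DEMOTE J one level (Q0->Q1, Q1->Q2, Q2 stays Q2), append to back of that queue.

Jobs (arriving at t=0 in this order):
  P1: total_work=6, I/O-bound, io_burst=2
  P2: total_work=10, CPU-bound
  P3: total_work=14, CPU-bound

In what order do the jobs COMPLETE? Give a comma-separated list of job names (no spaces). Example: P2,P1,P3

t=0-2: P1@Q0 runs 2, rem=4, I/O yield, promote→Q0. Q0=[P2,P3,P1] Q1=[] Q2=[]
t=2-4: P2@Q0 runs 2, rem=8, quantum used, demote→Q1. Q0=[P3,P1] Q1=[P2] Q2=[]
t=4-6: P3@Q0 runs 2, rem=12, quantum used, demote→Q1. Q0=[P1] Q1=[P2,P3] Q2=[]
t=6-8: P1@Q0 runs 2, rem=2, I/O yield, promote→Q0. Q0=[P1] Q1=[P2,P3] Q2=[]
t=8-10: P1@Q0 runs 2, rem=0, completes. Q0=[] Q1=[P2,P3] Q2=[]
t=10-16: P2@Q1 runs 6, rem=2, quantum used, demote→Q2. Q0=[] Q1=[P3] Q2=[P2]
t=16-22: P3@Q1 runs 6, rem=6, quantum used, demote→Q2. Q0=[] Q1=[] Q2=[P2,P3]
t=22-24: P2@Q2 runs 2, rem=0, completes. Q0=[] Q1=[] Q2=[P3]
t=24-30: P3@Q2 runs 6, rem=0, completes. Q0=[] Q1=[] Q2=[]

Answer: P1,P2,P3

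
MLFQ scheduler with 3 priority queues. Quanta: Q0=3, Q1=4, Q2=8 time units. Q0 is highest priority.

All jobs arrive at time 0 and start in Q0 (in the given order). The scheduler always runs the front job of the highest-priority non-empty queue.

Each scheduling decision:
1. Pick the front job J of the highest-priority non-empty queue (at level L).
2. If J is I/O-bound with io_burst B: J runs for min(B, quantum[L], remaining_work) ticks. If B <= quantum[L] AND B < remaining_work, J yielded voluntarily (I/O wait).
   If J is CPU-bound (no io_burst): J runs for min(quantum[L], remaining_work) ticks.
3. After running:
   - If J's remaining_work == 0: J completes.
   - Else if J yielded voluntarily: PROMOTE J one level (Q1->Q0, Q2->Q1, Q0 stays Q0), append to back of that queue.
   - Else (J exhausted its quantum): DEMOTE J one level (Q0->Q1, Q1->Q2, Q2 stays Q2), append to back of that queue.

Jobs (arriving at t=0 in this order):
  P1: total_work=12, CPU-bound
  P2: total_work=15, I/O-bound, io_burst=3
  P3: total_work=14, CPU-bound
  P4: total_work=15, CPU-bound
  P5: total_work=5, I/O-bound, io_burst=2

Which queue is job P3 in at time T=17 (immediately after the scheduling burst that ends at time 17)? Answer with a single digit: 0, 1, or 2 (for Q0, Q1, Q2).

Answer: 1

Derivation:
t=0-3: P1@Q0 runs 3, rem=9, quantum used, demote→Q1. Q0=[P2,P3,P4,P5] Q1=[P1] Q2=[]
t=3-6: P2@Q0 runs 3, rem=12, I/O yield, promote→Q0. Q0=[P3,P4,P5,P2] Q1=[P1] Q2=[]
t=6-9: P3@Q0 runs 3, rem=11, quantum used, demote→Q1. Q0=[P4,P5,P2] Q1=[P1,P3] Q2=[]
t=9-12: P4@Q0 runs 3, rem=12, quantum used, demote→Q1. Q0=[P5,P2] Q1=[P1,P3,P4] Q2=[]
t=12-14: P5@Q0 runs 2, rem=3, I/O yield, promote→Q0. Q0=[P2,P5] Q1=[P1,P3,P4] Q2=[]
t=14-17: P2@Q0 runs 3, rem=9, I/O yield, promote→Q0. Q0=[P5,P2] Q1=[P1,P3,P4] Q2=[]
t=17-19: P5@Q0 runs 2, rem=1, I/O yield, promote→Q0. Q0=[P2,P5] Q1=[P1,P3,P4] Q2=[]
t=19-22: P2@Q0 runs 3, rem=6, I/O yield, promote→Q0. Q0=[P5,P2] Q1=[P1,P3,P4] Q2=[]
t=22-23: P5@Q0 runs 1, rem=0, completes. Q0=[P2] Q1=[P1,P3,P4] Q2=[]
t=23-26: P2@Q0 runs 3, rem=3, I/O yield, promote→Q0. Q0=[P2] Q1=[P1,P3,P4] Q2=[]
t=26-29: P2@Q0 runs 3, rem=0, completes. Q0=[] Q1=[P1,P3,P4] Q2=[]
t=29-33: P1@Q1 runs 4, rem=5, quantum used, demote→Q2. Q0=[] Q1=[P3,P4] Q2=[P1]
t=33-37: P3@Q1 runs 4, rem=7, quantum used, demote→Q2. Q0=[] Q1=[P4] Q2=[P1,P3]
t=37-41: P4@Q1 runs 4, rem=8, quantum used, demote→Q2. Q0=[] Q1=[] Q2=[P1,P3,P4]
t=41-46: P1@Q2 runs 5, rem=0, completes. Q0=[] Q1=[] Q2=[P3,P4]
t=46-53: P3@Q2 runs 7, rem=0, completes. Q0=[] Q1=[] Q2=[P4]
t=53-61: P4@Q2 runs 8, rem=0, completes. Q0=[] Q1=[] Q2=[]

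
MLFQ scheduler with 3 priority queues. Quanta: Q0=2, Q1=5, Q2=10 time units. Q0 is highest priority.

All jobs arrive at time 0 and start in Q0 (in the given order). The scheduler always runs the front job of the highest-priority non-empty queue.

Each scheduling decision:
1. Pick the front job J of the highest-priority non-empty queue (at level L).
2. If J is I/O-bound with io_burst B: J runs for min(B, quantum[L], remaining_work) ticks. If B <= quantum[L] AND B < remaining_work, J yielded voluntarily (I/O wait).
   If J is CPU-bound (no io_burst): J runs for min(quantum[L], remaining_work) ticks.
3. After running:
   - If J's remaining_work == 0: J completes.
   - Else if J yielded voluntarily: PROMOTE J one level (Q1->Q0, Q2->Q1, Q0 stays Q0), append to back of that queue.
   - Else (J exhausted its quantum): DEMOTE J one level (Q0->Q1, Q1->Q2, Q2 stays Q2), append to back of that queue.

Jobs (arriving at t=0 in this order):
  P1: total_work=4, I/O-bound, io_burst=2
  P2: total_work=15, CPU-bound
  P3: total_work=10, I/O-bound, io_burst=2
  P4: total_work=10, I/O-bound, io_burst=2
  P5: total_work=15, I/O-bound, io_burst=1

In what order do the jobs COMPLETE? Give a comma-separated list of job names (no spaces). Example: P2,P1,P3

t=0-2: P1@Q0 runs 2, rem=2, I/O yield, promote→Q0. Q0=[P2,P3,P4,P5,P1] Q1=[] Q2=[]
t=2-4: P2@Q0 runs 2, rem=13, quantum used, demote→Q1. Q0=[P3,P4,P5,P1] Q1=[P2] Q2=[]
t=4-6: P3@Q0 runs 2, rem=8, I/O yield, promote→Q0. Q0=[P4,P5,P1,P3] Q1=[P2] Q2=[]
t=6-8: P4@Q0 runs 2, rem=8, I/O yield, promote→Q0. Q0=[P5,P1,P3,P4] Q1=[P2] Q2=[]
t=8-9: P5@Q0 runs 1, rem=14, I/O yield, promote→Q0. Q0=[P1,P3,P4,P5] Q1=[P2] Q2=[]
t=9-11: P1@Q0 runs 2, rem=0, completes. Q0=[P3,P4,P5] Q1=[P2] Q2=[]
t=11-13: P3@Q0 runs 2, rem=6, I/O yield, promote→Q0. Q0=[P4,P5,P3] Q1=[P2] Q2=[]
t=13-15: P4@Q0 runs 2, rem=6, I/O yield, promote→Q0. Q0=[P5,P3,P4] Q1=[P2] Q2=[]
t=15-16: P5@Q0 runs 1, rem=13, I/O yield, promote→Q0. Q0=[P3,P4,P5] Q1=[P2] Q2=[]
t=16-18: P3@Q0 runs 2, rem=4, I/O yield, promote→Q0. Q0=[P4,P5,P3] Q1=[P2] Q2=[]
t=18-20: P4@Q0 runs 2, rem=4, I/O yield, promote→Q0. Q0=[P5,P3,P4] Q1=[P2] Q2=[]
t=20-21: P5@Q0 runs 1, rem=12, I/O yield, promote→Q0. Q0=[P3,P4,P5] Q1=[P2] Q2=[]
t=21-23: P3@Q0 runs 2, rem=2, I/O yield, promote→Q0. Q0=[P4,P5,P3] Q1=[P2] Q2=[]
t=23-25: P4@Q0 runs 2, rem=2, I/O yield, promote→Q0. Q0=[P5,P3,P4] Q1=[P2] Q2=[]
t=25-26: P5@Q0 runs 1, rem=11, I/O yield, promote→Q0. Q0=[P3,P4,P5] Q1=[P2] Q2=[]
t=26-28: P3@Q0 runs 2, rem=0, completes. Q0=[P4,P5] Q1=[P2] Q2=[]
t=28-30: P4@Q0 runs 2, rem=0, completes. Q0=[P5] Q1=[P2] Q2=[]
t=30-31: P5@Q0 runs 1, rem=10, I/O yield, promote→Q0. Q0=[P5] Q1=[P2] Q2=[]
t=31-32: P5@Q0 runs 1, rem=9, I/O yield, promote→Q0. Q0=[P5] Q1=[P2] Q2=[]
t=32-33: P5@Q0 runs 1, rem=8, I/O yield, promote→Q0. Q0=[P5] Q1=[P2] Q2=[]
t=33-34: P5@Q0 runs 1, rem=7, I/O yield, promote→Q0. Q0=[P5] Q1=[P2] Q2=[]
t=34-35: P5@Q0 runs 1, rem=6, I/O yield, promote→Q0. Q0=[P5] Q1=[P2] Q2=[]
t=35-36: P5@Q0 runs 1, rem=5, I/O yield, promote→Q0. Q0=[P5] Q1=[P2] Q2=[]
t=36-37: P5@Q0 runs 1, rem=4, I/O yield, promote→Q0. Q0=[P5] Q1=[P2] Q2=[]
t=37-38: P5@Q0 runs 1, rem=3, I/O yield, promote→Q0. Q0=[P5] Q1=[P2] Q2=[]
t=38-39: P5@Q0 runs 1, rem=2, I/O yield, promote→Q0. Q0=[P5] Q1=[P2] Q2=[]
t=39-40: P5@Q0 runs 1, rem=1, I/O yield, promote→Q0. Q0=[P5] Q1=[P2] Q2=[]
t=40-41: P5@Q0 runs 1, rem=0, completes. Q0=[] Q1=[P2] Q2=[]
t=41-46: P2@Q1 runs 5, rem=8, quantum used, demote→Q2. Q0=[] Q1=[] Q2=[P2]
t=46-54: P2@Q2 runs 8, rem=0, completes. Q0=[] Q1=[] Q2=[]

Answer: P1,P3,P4,P5,P2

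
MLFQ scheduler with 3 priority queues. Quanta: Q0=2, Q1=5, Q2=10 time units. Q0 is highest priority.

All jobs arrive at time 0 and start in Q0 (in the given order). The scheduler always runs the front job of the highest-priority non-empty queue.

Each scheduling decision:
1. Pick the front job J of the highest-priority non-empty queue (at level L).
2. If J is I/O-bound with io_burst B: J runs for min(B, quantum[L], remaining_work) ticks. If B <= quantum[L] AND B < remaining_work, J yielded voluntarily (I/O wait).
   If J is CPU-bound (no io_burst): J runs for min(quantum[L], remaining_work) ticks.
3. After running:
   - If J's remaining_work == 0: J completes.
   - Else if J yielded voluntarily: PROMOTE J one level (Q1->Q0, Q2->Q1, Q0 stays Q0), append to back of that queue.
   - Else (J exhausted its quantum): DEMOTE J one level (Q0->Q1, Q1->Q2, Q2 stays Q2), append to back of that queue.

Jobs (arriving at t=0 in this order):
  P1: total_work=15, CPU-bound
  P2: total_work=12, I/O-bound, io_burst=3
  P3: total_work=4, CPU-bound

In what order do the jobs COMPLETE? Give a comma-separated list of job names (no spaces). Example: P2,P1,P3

t=0-2: P1@Q0 runs 2, rem=13, quantum used, demote→Q1. Q0=[P2,P3] Q1=[P1] Q2=[]
t=2-4: P2@Q0 runs 2, rem=10, quantum used, demote→Q1. Q0=[P3] Q1=[P1,P2] Q2=[]
t=4-6: P3@Q0 runs 2, rem=2, quantum used, demote→Q1. Q0=[] Q1=[P1,P2,P3] Q2=[]
t=6-11: P1@Q1 runs 5, rem=8, quantum used, demote→Q2. Q0=[] Q1=[P2,P3] Q2=[P1]
t=11-14: P2@Q1 runs 3, rem=7, I/O yield, promote→Q0. Q0=[P2] Q1=[P3] Q2=[P1]
t=14-16: P2@Q0 runs 2, rem=5, quantum used, demote→Q1. Q0=[] Q1=[P3,P2] Q2=[P1]
t=16-18: P3@Q1 runs 2, rem=0, completes. Q0=[] Q1=[P2] Q2=[P1]
t=18-21: P2@Q1 runs 3, rem=2, I/O yield, promote→Q0. Q0=[P2] Q1=[] Q2=[P1]
t=21-23: P2@Q0 runs 2, rem=0, completes. Q0=[] Q1=[] Q2=[P1]
t=23-31: P1@Q2 runs 8, rem=0, completes. Q0=[] Q1=[] Q2=[]

Answer: P3,P2,P1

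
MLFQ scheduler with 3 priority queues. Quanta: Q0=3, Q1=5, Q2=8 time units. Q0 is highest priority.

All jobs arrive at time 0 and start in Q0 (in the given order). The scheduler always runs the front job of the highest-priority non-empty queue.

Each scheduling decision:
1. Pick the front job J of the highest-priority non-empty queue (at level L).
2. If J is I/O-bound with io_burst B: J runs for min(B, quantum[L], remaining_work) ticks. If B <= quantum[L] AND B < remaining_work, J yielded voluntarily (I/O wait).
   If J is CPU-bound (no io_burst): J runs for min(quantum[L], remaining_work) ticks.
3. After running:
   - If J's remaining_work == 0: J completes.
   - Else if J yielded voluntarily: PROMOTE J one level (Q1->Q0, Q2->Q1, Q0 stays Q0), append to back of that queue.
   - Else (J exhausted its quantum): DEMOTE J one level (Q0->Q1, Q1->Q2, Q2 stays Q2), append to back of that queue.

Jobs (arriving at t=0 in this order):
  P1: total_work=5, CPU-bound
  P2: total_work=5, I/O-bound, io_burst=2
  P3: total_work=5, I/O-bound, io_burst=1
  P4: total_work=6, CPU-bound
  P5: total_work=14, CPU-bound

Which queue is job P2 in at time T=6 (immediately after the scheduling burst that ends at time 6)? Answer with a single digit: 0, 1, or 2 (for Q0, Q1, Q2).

Answer: 0

Derivation:
t=0-3: P1@Q0 runs 3, rem=2, quantum used, demote→Q1. Q0=[P2,P3,P4,P5] Q1=[P1] Q2=[]
t=3-5: P2@Q0 runs 2, rem=3, I/O yield, promote→Q0. Q0=[P3,P4,P5,P2] Q1=[P1] Q2=[]
t=5-6: P3@Q0 runs 1, rem=4, I/O yield, promote→Q0. Q0=[P4,P5,P2,P3] Q1=[P1] Q2=[]
t=6-9: P4@Q0 runs 3, rem=3, quantum used, demote→Q1. Q0=[P5,P2,P3] Q1=[P1,P4] Q2=[]
t=9-12: P5@Q0 runs 3, rem=11, quantum used, demote→Q1. Q0=[P2,P3] Q1=[P1,P4,P5] Q2=[]
t=12-14: P2@Q0 runs 2, rem=1, I/O yield, promote→Q0. Q0=[P3,P2] Q1=[P1,P4,P5] Q2=[]
t=14-15: P3@Q0 runs 1, rem=3, I/O yield, promote→Q0. Q0=[P2,P3] Q1=[P1,P4,P5] Q2=[]
t=15-16: P2@Q0 runs 1, rem=0, completes. Q0=[P3] Q1=[P1,P4,P5] Q2=[]
t=16-17: P3@Q0 runs 1, rem=2, I/O yield, promote→Q0. Q0=[P3] Q1=[P1,P4,P5] Q2=[]
t=17-18: P3@Q0 runs 1, rem=1, I/O yield, promote→Q0. Q0=[P3] Q1=[P1,P4,P5] Q2=[]
t=18-19: P3@Q0 runs 1, rem=0, completes. Q0=[] Q1=[P1,P4,P5] Q2=[]
t=19-21: P1@Q1 runs 2, rem=0, completes. Q0=[] Q1=[P4,P5] Q2=[]
t=21-24: P4@Q1 runs 3, rem=0, completes. Q0=[] Q1=[P5] Q2=[]
t=24-29: P5@Q1 runs 5, rem=6, quantum used, demote→Q2. Q0=[] Q1=[] Q2=[P5]
t=29-35: P5@Q2 runs 6, rem=0, completes. Q0=[] Q1=[] Q2=[]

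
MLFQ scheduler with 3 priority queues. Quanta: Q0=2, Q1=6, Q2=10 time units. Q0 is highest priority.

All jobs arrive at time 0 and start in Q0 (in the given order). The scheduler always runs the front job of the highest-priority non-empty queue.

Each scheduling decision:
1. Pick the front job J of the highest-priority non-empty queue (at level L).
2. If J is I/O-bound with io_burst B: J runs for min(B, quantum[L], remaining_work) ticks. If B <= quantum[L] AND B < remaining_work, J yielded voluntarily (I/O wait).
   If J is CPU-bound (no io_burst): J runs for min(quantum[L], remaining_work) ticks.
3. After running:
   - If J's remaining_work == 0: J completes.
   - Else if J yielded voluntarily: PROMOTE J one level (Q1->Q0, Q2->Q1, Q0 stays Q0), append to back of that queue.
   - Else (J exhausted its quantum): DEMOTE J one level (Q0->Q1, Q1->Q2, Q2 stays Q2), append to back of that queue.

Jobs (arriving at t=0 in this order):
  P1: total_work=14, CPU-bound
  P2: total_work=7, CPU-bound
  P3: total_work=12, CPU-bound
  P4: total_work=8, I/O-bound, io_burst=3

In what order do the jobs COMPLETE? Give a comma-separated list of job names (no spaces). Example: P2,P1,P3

t=0-2: P1@Q0 runs 2, rem=12, quantum used, demote→Q1. Q0=[P2,P3,P4] Q1=[P1] Q2=[]
t=2-4: P2@Q0 runs 2, rem=5, quantum used, demote→Q1. Q0=[P3,P4] Q1=[P1,P2] Q2=[]
t=4-6: P3@Q0 runs 2, rem=10, quantum used, demote→Q1. Q0=[P4] Q1=[P1,P2,P3] Q2=[]
t=6-8: P4@Q0 runs 2, rem=6, quantum used, demote→Q1. Q0=[] Q1=[P1,P2,P3,P4] Q2=[]
t=8-14: P1@Q1 runs 6, rem=6, quantum used, demote→Q2. Q0=[] Q1=[P2,P3,P4] Q2=[P1]
t=14-19: P2@Q1 runs 5, rem=0, completes. Q0=[] Q1=[P3,P4] Q2=[P1]
t=19-25: P3@Q1 runs 6, rem=4, quantum used, demote→Q2. Q0=[] Q1=[P4] Q2=[P1,P3]
t=25-28: P4@Q1 runs 3, rem=3, I/O yield, promote→Q0. Q0=[P4] Q1=[] Q2=[P1,P3]
t=28-30: P4@Q0 runs 2, rem=1, quantum used, demote→Q1. Q0=[] Q1=[P4] Q2=[P1,P3]
t=30-31: P4@Q1 runs 1, rem=0, completes. Q0=[] Q1=[] Q2=[P1,P3]
t=31-37: P1@Q2 runs 6, rem=0, completes. Q0=[] Q1=[] Q2=[P3]
t=37-41: P3@Q2 runs 4, rem=0, completes. Q0=[] Q1=[] Q2=[]

Answer: P2,P4,P1,P3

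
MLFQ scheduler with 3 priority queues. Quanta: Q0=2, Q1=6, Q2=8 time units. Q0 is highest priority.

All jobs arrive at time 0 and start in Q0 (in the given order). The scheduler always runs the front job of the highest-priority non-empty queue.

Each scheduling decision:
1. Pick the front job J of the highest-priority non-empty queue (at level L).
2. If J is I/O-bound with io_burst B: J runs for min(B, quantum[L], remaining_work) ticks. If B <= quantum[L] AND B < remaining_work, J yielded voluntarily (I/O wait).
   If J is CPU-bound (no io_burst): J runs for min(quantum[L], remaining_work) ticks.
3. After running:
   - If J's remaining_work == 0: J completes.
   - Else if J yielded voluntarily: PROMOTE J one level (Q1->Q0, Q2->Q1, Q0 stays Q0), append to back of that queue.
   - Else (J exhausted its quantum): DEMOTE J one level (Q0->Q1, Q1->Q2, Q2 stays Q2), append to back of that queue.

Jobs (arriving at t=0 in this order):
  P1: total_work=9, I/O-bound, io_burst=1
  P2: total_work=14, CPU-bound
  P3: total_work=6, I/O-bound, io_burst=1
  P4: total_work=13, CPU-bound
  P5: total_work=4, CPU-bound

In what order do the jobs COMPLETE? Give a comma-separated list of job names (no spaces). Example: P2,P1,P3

Answer: P3,P1,P5,P2,P4

Derivation:
t=0-1: P1@Q0 runs 1, rem=8, I/O yield, promote→Q0. Q0=[P2,P3,P4,P5,P1] Q1=[] Q2=[]
t=1-3: P2@Q0 runs 2, rem=12, quantum used, demote→Q1. Q0=[P3,P4,P5,P1] Q1=[P2] Q2=[]
t=3-4: P3@Q0 runs 1, rem=5, I/O yield, promote→Q0. Q0=[P4,P5,P1,P3] Q1=[P2] Q2=[]
t=4-6: P4@Q0 runs 2, rem=11, quantum used, demote→Q1. Q0=[P5,P1,P3] Q1=[P2,P4] Q2=[]
t=6-8: P5@Q0 runs 2, rem=2, quantum used, demote→Q1. Q0=[P1,P3] Q1=[P2,P4,P5] Q2=[]
t=8-9: P1@Q0 runs 1, rem=7, I/O yield, promote→Q0. Q0=[P3,P1] Q1=[P2,P4,P5] Q2=[]
t=9-10: P3@Q0 runs 1, rem=4, I/O yield, promote→Q0. Q0=[P1,P3] Q1=[P2,P4,P5] Q2=[]
t=10-11: P1@Q0 runs 1, rem=6, I/O yield, promote→Q0. Q0=[P3,P1] Q1=[P2,P4,P5] Q2=[]
t=11-12: P3@Q0 runs 1, rem=3, I/O yield, promote→Q0. Q0=[P1,P3] Q1=[P2,P4,P5] Q2=[]
t=12-13: P1@Q0 runs 1, rem=5, I/O yield, promote→Q0. Q0=[P3,P1] Q1=[P2,P4,P5] Q2=[]
t=13-14: P3@Q0 runs 1, rem=2, I/O yield, promote→Q0. Q0=[P1,P3] Q1=[P2,P4,P5] Q2=[]
t=14-15: P1@Q0 runs 1, rem=4, I/O yield, promote→Q0. Q0=[P3,P1] Q1=[P2,P4,P5] Q2=[]
t=15-16: P3@Q0 runs 1, rem=1, I/O yield, promote→Q0. Q0=[P1,P3] Q1=[P2,P4,P5] Q2=[]
t=16-17: P1@Q0 runs 1, rem=3, I/O yield, promote→Q0. Q0=[P3,P1] Q1=[P2,P4,P5] Q2=[]
t=17-18: P3@Q0 runs 1, rem=0, completes. Q0=[P1] Q1=[P2,P4,P5] Q2=[]
t=18-19: P1@Q0 runs 1, rem=2, I/O yield, promote→Q0. Q0=[P1] Q1=[P2,P4,P5] Q2=[]
t=19-20: P1@Q0 runs 1, rem=1, I/O yield, promote→Q0. Q0=[P1] Q1=[P2,P4,P5] Q2=[]
t=20-21: P1@Q0 runs 1, rem=0, completes. Q0=[] Q1=[P2,P4,P5] Q2=[]
t=21-27: P2@Q1 runs 6, rem=6, quantum used, demote→Q2. Q0=[] Q1=[P4,P5] Q2=[P2]
t=27-33: P4@Q1 runs 6, rem=5, quantum used, demote→Q2. Q0=[] Q1=[P5] Q2=[P2,P4]
t=33-35: P5@Q1 runs 2, rem=0, completes. Q0=[] Q1=[] Q2=[P2,P4]
t=35-41: P2@Q2 runs 6, rem=0, completes. Q0=[] Q1=[] Q2=[P4]
t=41-46: P4@Q2 runs 5, rem=0, completes. Q0=[] Q1=[] Q2=[]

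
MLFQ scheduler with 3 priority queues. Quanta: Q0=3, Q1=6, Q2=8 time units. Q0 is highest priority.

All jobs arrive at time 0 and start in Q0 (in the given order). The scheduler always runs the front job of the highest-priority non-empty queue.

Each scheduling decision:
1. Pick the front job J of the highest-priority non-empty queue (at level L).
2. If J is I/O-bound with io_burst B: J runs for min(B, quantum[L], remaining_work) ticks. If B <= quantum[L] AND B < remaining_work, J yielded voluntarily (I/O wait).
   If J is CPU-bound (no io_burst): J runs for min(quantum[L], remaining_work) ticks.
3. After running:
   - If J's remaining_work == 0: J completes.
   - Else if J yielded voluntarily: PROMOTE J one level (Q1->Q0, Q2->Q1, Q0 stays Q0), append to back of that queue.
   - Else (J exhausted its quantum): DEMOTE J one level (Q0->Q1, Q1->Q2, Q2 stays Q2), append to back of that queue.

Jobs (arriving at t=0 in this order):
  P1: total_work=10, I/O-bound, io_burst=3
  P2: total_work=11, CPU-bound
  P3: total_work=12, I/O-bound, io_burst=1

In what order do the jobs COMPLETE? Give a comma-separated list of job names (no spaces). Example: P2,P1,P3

Answer: P1,P3,P2

Derivation:
t=0-3: P1@Q0 runs 3, rem=7, I/O yield, promote→Q0. Q0=[P2,P3,P1] Q1=[] Q2=[]
t=3-6: P2@Q0 runs 3, rem=8, quantum used, demote→Q1. Q0=[P3,P1] Q1=[P2] Q2=[]
t=6-7: P3@Q0 runs 1, rem=11, I/O yield, promote→Q0. Q0=[P1,P3] Q1=[P2] Q2=[]
t=7-10: P1@Q0 runs 3, rem=4, I/O yield, promote→Q0. Q0=[P3,P1] Q1=[P2] Q2=[]
t=10-11: P3@Q0 runs 1, rem=10, I/O yield, promote→Q0. Q0=[P1,P3] Q1=[P2] Q2=[]
t=11-14: P1@Q0 runs 3, rem=1, I/O yield, promote→Q0. Q0=[P3,P1] Q1=[P2] Q2=[]
t=14-15: P3@Q0 runs 1, rem=9, I/O yield, promote→Q0. Q0=[P1,P3] Q1=[P2] Q2=[]
t=15-16: P1@Q0 runs 1, rem=0, completes. Q0=[P3] Q1=[P2] Q2=[]
t=16-17: P3@Q0 runs 1, rem=8, I/O yield, promote→Q0. Q0=[P3] Q1=[P2] Q2=[]
t=17-18: P3@Q0 runs 1, rem=7, I/O yield, promote→Q0. Q0=[P3] Q1=[P2] Q2=[]
t=18-19: P3@Q0 runs 1, rem=6, I/O yield, promote→Q0. Q0=[P3] Q1=[P2] Q2=[]
t=19-20: P3@Q0 runs 1, rem=5, I/O yield, promote→Q0. Q0=[P3] Q1=[P2] Q2=[]
t=20-21: P3@Q0 runs 1, rem=4, I/O yield, promote→Q0. Q0=[P3] Q1=[P2] Q2=[]
t=21-22: P3@Q0 runs 1, rem=3, I/O yield, promote→Q0. Q0=[P3] Q1=[P2] Q2=[]
t=22-23: P3@Q0 runs 1, rem=2, I/O yield, promote→Q0. Q0=[P3] Q1=[P2] Q2=[]
t=23-24: P3@Q0 runs 1, rem=1, I/O yield, promote→Q0. Q0=[P3] Q1=[P2] Q2=[]
t=24-25: P3@Q0 runs 1, rem=0, completes. Q0=[] Q1=[P2] Q2=[]
t=25-31: P2@Q1 runs 6, rem=2, quantum used, demote→Q2. Q0=[] Q1=[] Q2=[P2]
t=31-33: P2@Q2 runs 2, rem=0, completes. Q0=[] Q1=[] Q2=[]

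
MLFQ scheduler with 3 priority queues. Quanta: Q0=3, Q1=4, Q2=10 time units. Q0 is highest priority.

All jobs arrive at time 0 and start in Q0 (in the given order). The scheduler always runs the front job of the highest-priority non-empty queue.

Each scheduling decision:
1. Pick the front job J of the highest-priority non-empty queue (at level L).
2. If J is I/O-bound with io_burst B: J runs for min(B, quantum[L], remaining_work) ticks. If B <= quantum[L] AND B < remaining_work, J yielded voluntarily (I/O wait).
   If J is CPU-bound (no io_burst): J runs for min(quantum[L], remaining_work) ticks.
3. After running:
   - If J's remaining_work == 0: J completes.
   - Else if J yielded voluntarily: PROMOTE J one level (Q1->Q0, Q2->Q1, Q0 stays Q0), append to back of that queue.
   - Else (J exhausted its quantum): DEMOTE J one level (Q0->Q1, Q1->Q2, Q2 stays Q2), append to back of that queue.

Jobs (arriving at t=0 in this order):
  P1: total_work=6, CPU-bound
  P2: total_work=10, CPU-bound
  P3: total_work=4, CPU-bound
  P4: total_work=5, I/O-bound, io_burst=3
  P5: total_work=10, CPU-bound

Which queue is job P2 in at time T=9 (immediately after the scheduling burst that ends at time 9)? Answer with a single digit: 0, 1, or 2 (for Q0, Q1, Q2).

Answer: 1

Derivation:
t=0-3: P1@Q0 runs 3, rem=3, quantum used, demote→Q1. Q0=[P2,P3,P4,P5] Q1=[P1] Q2=[]
t=3-6: P2@Q0 runs 3, rem=7, quantum used, demote→Q1. Q0=[P3,P4,P5] Q1=[P1,P2] Q2=[]
t=6-9: P3@Q0 runs 3, rem=1, quantum used, demote→Q1. Q0=[P4,P5] Q1=[P1,P2,P3] Q2=[]
t=9-12: P4@Q0 runs 3, rem=2, I/O yield, promote→Q0. Q0=[P5,P4] Q1=[P1,P2,P3] Q2=[]
t=12-15: P5@Q0 runs 3, rem=7, quantum used, demote→Q1. Q0=[P4] Q1=[P1,P2,P3,P5] Q2=[]
t=15-17: P4@Q0 runs 2, rem=0, completes. Q0=[] Q1=[P1,P2,P3,P5] Q2=[]
t=17-20: P1@Q1 runs 3, rem=0, completes. Q0=[] Q1=[P2,P3,P5] Q2=[]
t=20-24: P2@Q1 runs 4, rem=3, quantum used, demote→Q2. Q0=[] Q1=[P3,P5] Q2=[P2]
t=24-25: P3@Q1 runs 1, rem=0, completes. Q0=[] Q1=[P5] Q2=[P2]
t=25-29: P5@Q1 runs 4, rem=3, quantum used, demote→Q2. Q0=[] Q1=[] Q2=[P2,P5]
t=29-32: P2@Q2 runs 3, rem=0, completes. Q0=[] Q1=[] Q2=[P5]
t=32-35: P5@Q2 runs 3, rem=0, completes. Q0=[] Q1=[] Q2=[]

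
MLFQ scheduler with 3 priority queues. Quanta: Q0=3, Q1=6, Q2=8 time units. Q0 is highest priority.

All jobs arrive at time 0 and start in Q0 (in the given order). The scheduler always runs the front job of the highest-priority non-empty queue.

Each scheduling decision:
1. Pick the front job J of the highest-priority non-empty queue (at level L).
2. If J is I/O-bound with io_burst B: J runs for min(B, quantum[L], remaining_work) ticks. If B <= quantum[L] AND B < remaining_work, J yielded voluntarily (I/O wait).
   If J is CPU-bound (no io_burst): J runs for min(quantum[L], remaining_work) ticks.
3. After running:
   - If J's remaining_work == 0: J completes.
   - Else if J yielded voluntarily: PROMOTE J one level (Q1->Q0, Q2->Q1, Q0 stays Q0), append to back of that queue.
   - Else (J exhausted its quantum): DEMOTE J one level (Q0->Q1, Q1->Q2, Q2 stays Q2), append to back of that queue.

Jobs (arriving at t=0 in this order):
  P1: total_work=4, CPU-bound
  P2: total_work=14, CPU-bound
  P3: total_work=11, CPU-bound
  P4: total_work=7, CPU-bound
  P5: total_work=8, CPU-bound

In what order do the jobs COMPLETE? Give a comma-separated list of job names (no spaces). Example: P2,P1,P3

Answer: P1,P4,P5,P2,P3

Derivation:
t=0-3: P1@Q0 runs 3, rem=1, quantum used, demote→Q1. Q0=[P2,P3,P4,P5] Q1=[P1] Q2=[]
t=3-6: P2@Q0 runs 3, rem=11, quantum used, demote→Q1. Q0=[P3,P4,P5] Q1=[P1,P2] Q2=[]
t=6-9: P3@Q0 runs 3, rem=8, quantum used, demote→Q1. Q0=[P4,P5] Q1=[P1,P2,P3] Q2=[]
t=9-12: P4@Q0 runs 3, rem=4, quantum used, demote→Q1. Q0=[P5] Q1=[P1,P2,P3,P4] Q2=[]
t=12-15: P5@Q0 runs 3, rem=5, quantum used, demote→Q1. Q0=[] Q1=[P1,P2,P3,P4,P5] Q2=[]
t=15-16: P1@Q1 runs 1, rem=0, completes. Q0=[] Q1=[P2,P3,P4,P5] Q2=[]
t=16-22: P2@Q1 runs 6, rem=5, quantum used, demote→Q2. Q0=[] Q1=[P3,P4,P5] Q2=[P2]
t=22-28: P3@Q1 runs 6, rem=2, quantum used, demote→Q2. Q0=[] Q1=[P4,P5] Q2=[P2,P3]
t=28-32: P4@Q1 runs 4, rem=0, completes. Q0=[] Q1=[P5] Q2=[P2,P3]
t=32-37: P5@Q1 runs 5, rem=0, completes. Q0=[] Q1=[] Q2=[P2,P3]
t=37-42: P2@Q2 runs 5, rem=0, completes. Q0=[] Q1=[] Q2=[P3]
t=42-44: P3@Q2 runs 2, rem=0, completes. Q0=[] Q1=[] Q2=[]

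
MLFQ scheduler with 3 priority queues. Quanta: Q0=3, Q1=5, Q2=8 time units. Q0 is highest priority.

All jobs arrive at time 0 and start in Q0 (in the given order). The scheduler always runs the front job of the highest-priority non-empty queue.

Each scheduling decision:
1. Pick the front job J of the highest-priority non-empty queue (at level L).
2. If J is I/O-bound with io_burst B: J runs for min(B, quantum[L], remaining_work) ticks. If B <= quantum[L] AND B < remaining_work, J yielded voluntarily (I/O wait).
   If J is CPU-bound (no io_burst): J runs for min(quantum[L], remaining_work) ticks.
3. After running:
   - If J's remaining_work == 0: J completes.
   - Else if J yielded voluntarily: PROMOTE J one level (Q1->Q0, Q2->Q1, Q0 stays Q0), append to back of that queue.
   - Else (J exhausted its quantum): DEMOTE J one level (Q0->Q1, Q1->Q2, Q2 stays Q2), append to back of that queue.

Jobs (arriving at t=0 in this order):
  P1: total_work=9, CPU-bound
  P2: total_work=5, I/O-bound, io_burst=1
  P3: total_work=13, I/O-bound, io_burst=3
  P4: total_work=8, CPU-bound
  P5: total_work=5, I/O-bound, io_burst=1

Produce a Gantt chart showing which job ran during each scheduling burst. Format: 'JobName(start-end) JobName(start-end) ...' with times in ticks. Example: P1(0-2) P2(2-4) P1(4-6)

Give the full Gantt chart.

Answer: P1(0-3) P2(3-4) P3(4-7) P4(7-10) P5(10-11) P2(11-12) P3(12-15) P5(15-16) P2(16-17) P3(17-20) P5(20-21) P2(21-22) P3(22-25) P5(25-26) P2(26-27) P3(27-28) P5(28-29) P1(29-34) P4(34-39) P1(39-40)

Derivation:
t=0-3: P1@Q0 runs 3, rem=6, quantum used, demote→Q1. Q0=[P2,P3,P4,P5] Q1=[P1] Q2=[]
t=3-4: P2@Q0 runs 1, rem=4, I/O yield, promote→Q0. Q0=[P3,P4,P5,P2] Q1=[P1] Q2=[]
t=4-7: P3@Q0 runs 3, rem=10, I/O yield, promote→Q0. Q0=[P4,P5,P2,P3] Q1=[P1] Q2=[]
t=7-10: P4@Q0 runs 3, rem=5, quantum used, demote→Q1. Q0=[P5,P2,P3] Q1=[P1,P4] Q2=[]
t=10-11: P5@Q0 runs 1, rem=4, I/O yield, promote→Q0. Q0=[P2,P3,P5] Q1=[P1,P4] Q2=[]
t=11-12: P2@Q0 runs 1, rem=3, I/O yield, promote→Q0. Q0=[P3,P5,P2] Q1=[P1,P4] Q2=[]
t=12-15: P3@Q0 runs 3, rem=7, I/O yield, promote→Q0. Q0=[P5,P2,P3] Q1=[P1,P4] Q2=[]
t=15-16: P5@Q0 runs 1, rem=3, I/O yield, promote→Q0. Q0=[P2,P3,P5] Q1=[P1,P4] Q2=[]
t=16-17: P2@Q0 runs 1, rem=2, I/O yield, promote→Q0. Q0=[P3,P5,P2] Q1=[P1,P4] Q2=[]
t=17-20: P3@Q0 runs 3, rem=4, I/O yield, promote→Q0. Q0=[P5,P2,P3] Q1=[P1,P4] Q2=[]
t=20-21: P5@Q0 runs 1, rem=2, I/O yield, promote→Q0. Q0=[P2,P3,P5] Q1=[P1,P4] Q2=[]
t=21-22: P2@Q0 runs 1, rem=1, I/O yield, promote→Q0. Q0=[P3,P5,P2] Q1=[P1,P4] Q2=[]
t=22-25: P3@Q0 runs 3, rem=1, I/O yield, promote→Q0. Q0=[P5,P2,P3] Q1=[P1,P4] Q2=[]
t=25-26: P5@Q0 runs 1, rem=1, I/O yield, promote→Q0. Q0=[P2,P3,P5] Q1=[P1,P4] Q2=[]
t=26-27: P2@Q0 runs 1, rem=0, completes. Q0=[P3,P5] Q1=[P1,P4] Q2=[]
t=27-28: P3@Q0 runs 1, rem=0, completes. Q0=[P5] Q1=[P1,P4] Q2=[]
t=28-29: P5@Q0 runs 1, rem=0, completes. Q0=[] Q1=[P1,P4] Q2=[]
t=29-34: P1@Q1 runs 5, rem=1, quantum used, demote→Q2. Q0=[] Q1=[P4] Q2=[P1]
t=34-39: P4@Q1 runs 5, rem=0, completes. Q0=[] Q1=[] Q2=[P1]
t=39-40: P1@Q2 runs 1, rem=0, completes. Q0=[] Q1=[] Q2=[]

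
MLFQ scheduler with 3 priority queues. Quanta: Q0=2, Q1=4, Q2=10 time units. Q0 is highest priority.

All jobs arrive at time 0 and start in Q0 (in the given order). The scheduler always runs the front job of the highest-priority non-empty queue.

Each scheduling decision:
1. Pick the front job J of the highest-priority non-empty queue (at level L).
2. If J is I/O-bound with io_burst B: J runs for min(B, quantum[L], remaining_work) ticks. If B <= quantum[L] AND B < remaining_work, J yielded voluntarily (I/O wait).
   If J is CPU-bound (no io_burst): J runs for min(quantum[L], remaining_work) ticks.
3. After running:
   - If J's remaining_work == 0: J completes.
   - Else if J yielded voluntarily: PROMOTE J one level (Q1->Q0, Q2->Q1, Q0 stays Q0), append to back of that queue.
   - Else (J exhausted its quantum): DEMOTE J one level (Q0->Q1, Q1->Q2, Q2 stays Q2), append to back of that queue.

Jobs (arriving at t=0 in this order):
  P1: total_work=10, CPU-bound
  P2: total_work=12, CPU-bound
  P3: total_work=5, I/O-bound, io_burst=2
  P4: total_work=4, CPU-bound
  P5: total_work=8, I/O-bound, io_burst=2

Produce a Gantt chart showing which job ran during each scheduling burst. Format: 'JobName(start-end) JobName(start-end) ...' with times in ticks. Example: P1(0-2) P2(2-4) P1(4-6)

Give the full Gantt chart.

Answer: P1(0-2) P2(2-4) P3(4-6) P4(6-8) P5(8-10) P3(10-12) P5(12-14) P3(14-15) P5(15-17) P5(17-19) P1(19-23) P2(23-27) P4(27-29) P1(29-33) P2(33-39)

Derivation:
t=0-2: P1@Q0 runs 2, rem=8, quantum used, demote→Q1. Q0=[P2,P3,P4,P5] Q1=[P1] Q2=[]
t=2-4: P2@Q0 runs 2, rem=10, quantum used, demote→Q1. Q0=[P3,P4,P5] Q1=[P1,P2] Q2=[]
t=4-6: P3@Q0 runs 2, rem=3, I/O yield, promote→Q0. Q0=[P4,P5,P3] Q1=[P1,P2] Q2=[]
t=6-8: P4@Q0 runs 2, rem=2, quantum used, demote→Q1. Q0=[P5,P3] Q1=[P1,P2,P4] Q2=[]
t=8-10: P5@Q0 runs 2, rem=6, I/O yield, promote→Q0. Q0=[P3,P5] Q1=[P1,P2,P4] Q2=[]
t=10-12: P3@Q0 runs 2, rem=1, I/O yield, promote→Q0. Q0=[P5,P3] Q1=[P1,P2,P4] Q2=[]
t=12-14: P5@Q0 runs 2, rem=4, I/O yield, promote→Q0. Q0=[P3,P5] Q1=[P1,P2,P4] Q2=[]
t=14-15: P3@Q0 runs 1, rem=0, completes. Q0=[P5] Q1=[P1,P2,P4] Q2=[]
t=15-17: P5@Q0 runs 2, rem=2, I/O yield, promote→Q0. Q0=[P5] Q1=[P1,P2,P4] Q2=[]
t=17-19: P5@Q0 runs 2, rem=0, completes. Q0=[] Q1=[P1,P2,P4] Q2=[]
t=19-23: P1@Q1 runs 4, rem=4, quantum used, demote→Q2. Q0=[] Q1=[P2,P4] Q2=[P1]
t=23-27: P2@Q1 runs 4, rem=6, quantum used, demote→Q2. Q0=[] Q1=[P4] Q2=[P1,P2]
t=27-29: P4@Q1 runs 2, rem=0, completes. Q0=[] Q1=[] Q2=[P1,P2]
t=29-33: P1@Q2 runs 4, rem=0, completes. Q0=[] Q1=[] Q2=[P2]
t=33-39: P2@Q2 runs 6, rem=0, completes. Q0=[] Q1=[] Q2=[]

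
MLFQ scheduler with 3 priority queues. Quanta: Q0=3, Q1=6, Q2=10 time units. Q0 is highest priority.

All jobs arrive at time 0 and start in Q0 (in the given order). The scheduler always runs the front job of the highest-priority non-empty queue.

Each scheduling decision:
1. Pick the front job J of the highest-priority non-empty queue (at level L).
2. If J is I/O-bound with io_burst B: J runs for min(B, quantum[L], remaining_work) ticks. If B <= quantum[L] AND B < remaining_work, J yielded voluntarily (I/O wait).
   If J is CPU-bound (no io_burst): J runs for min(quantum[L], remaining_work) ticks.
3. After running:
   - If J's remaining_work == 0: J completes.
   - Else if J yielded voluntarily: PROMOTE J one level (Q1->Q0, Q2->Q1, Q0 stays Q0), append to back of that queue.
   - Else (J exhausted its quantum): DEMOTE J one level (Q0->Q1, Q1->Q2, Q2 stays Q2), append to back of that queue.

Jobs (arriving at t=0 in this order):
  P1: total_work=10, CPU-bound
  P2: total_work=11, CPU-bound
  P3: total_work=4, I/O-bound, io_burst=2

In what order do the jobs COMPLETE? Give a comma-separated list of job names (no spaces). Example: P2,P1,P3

Answer: P3,P1,P2

Derivation:
t=0-3: P1@Q0 runs 3, rem=7, quantum used, demote→Q1. Q0=[P2,P3] Q1=[P1] Q2=[]
t=3-6: P2@Q0 runs 3, rem=8, quantum used, demote→Q1. Q0=[P3] Q1=[P1,P2] Q2=[]
t=6-8: P3@Q0 runs 2, rem=2, I/O yield, promote→Q0. Q0=[P3] Q1=[P1,P2] Q2=[]
t=8-10: P3@Q0 runs 2, rem=0, completes. Q0=[] Q1=[P1,P2] Q2=[]
t=10-16: P1@Q1 runs 6, rem=1, quantum used, demote→Q2. Q0=[] Q1=[P2] Q2=[P1]
t=16-22: P2@Q1 runs 6, rem=2, quantum used, demote→Q2. Q0=[] Q1=[] Q2=[P1,P2]
t=22-23: P1@Q2 runs 1, rem=0, completes. Q0=[] Q1=[] Q2=[P2]
t=23-25: P2@Q2 runs 2, rem=0, completes. Q0=[] Q1=[] Q2=[]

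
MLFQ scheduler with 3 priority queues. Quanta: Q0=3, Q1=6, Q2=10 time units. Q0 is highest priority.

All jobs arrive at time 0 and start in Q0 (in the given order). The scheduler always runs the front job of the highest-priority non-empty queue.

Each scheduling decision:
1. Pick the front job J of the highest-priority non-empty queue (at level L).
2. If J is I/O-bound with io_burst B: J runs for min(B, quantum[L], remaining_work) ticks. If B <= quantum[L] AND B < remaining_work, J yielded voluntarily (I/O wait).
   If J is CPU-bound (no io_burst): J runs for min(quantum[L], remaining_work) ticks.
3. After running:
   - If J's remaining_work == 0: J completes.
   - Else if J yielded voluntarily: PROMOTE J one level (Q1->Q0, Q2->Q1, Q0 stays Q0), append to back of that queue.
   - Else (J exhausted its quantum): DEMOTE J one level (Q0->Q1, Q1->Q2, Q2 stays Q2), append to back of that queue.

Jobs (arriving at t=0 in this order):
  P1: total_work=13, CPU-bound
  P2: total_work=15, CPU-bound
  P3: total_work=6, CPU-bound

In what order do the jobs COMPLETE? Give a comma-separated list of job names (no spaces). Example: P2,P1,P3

t=0-3: P1@Q0 runs 3, rem=10, quantum used, demote→Q1. Q0=[P2,P3] Q1=[P1] Q2=[]
t=3-6: P2@Q0 runs 3, rem=12, quantum used, demote→Q1. Q0=[P3] Q1=[P1,P2] Q2=[]
t=6-9: P3@Q0 runs 3, rem=3, quantum used, demote→Q1. Q0=[] Q1=[P1,P2,P3] Q2=[]
t=9-15: P1@Q1 runs 6, rem=4, quantum used, demote→Q2. Q0=[] Q1=[P2,P3] Q2=[P1]
t=15-21: P2@Q1 runs 6, rem=6, quantum used, demote→Q2. Q0=[] Q1=[P3] Q2=[P1,P2]
t=21-24: P3@Q1 runs 3, rem=0, completes. Q0=[] Q1=[] Q2=[P1,P2]
t=24-28: P1@Q2 runs 4, rem=0, completes. Q0=[] Q1=[] Q2=[P2]
t=28-34: P2@Q2 runs 6, rem=0, completes. Q0=[] Q1=[] Q2=[]

Answer: P3,P1,P2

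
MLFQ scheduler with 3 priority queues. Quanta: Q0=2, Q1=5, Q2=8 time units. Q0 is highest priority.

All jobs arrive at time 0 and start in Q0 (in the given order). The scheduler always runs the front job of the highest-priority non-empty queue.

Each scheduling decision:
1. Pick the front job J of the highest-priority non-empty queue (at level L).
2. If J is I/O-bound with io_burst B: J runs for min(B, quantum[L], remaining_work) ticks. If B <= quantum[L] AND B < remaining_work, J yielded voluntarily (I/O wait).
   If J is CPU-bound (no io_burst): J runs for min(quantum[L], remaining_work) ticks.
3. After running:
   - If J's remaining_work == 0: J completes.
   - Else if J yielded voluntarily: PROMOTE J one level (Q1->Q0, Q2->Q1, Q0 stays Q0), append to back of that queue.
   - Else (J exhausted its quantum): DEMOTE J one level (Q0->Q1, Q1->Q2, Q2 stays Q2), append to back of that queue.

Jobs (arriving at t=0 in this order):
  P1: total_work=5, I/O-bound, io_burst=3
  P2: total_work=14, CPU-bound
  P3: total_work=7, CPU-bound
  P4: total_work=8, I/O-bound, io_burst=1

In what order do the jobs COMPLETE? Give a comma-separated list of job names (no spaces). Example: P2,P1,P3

t=0-2: P1@Q0 runs 2, rem=3, quantum used, demote→Q1. Q0=[P2,P3,P4] Q1=[P1] Q2=[]
t=2-4: P2@Q0 runs 2, rem=12, quantum used, demote→Q1. Q0=[P3,P4] Q1=[P1,P2] Q2=[]
t=4-6: P3@Q0 runs 2, rem=5, quantum used, demote→Q1. Q0=[P4] Q1=[P1,P2,P3] Q2=[]
t=6-7: P4@Q0 runs 1, rem=7, I/O yield, promote→Q0. Q0=[P4] Q1=[P1,P2,P3] Q2=[]
t=7-8: P4@Q0 runs 1, rem=6, I/O yield, promote→Q0. Q0=[P4] Q1=[P1,P2,P3] Q2=[]
t=8-9: P4@Q0 runs 1, rem=5, I/O yield, promote→Q0. Q0=[P4] Q1=[P1,P2,P3] Q2=[]
t=9-10: P4@Q0 runs 1, rem=4, I/O yield, promote→Q0. Q0=[P4] Q1=[P1,P2,P3] Q2=[]
t=10-11: P4@Q0 runs 1, rem=3, I/O yield, promote→Q0. Q0=[P4] Q1=[P1,P2,P3] Q2=[]
t=11-12: P4@Q0 runs 1, rem=2, I/O yield, promote→Q0. Q0=[P4] Q1=[P1,P2,P3] Q2=[]
t=12-13: P4@Q0 runs 1, rem=1, I/O yield, promote→Q0. Q0=[P4] Q1=[P1,P2,P3] Q2=[]
t=13-14: P4@Q0 runs 1, rem=0, completes. Q0=[] Q1=[P1,P2,P3] Q2=[]
t=14-17: P1@Q1 runs 3, rem=0, completes. Q0=[] Q1=[P2,P3] Q2=[]
t=17-22: P2@Q1 runs 5, rem=7, quantum used, demote→Q2. Q0=[] Q1=[P3] Q2=[P2]
t=22-27: P3@Q1 runs 5, rem=0, completes. Q0=[] Q1=[] Q2=[P2]
t=27-34: P2@Q2 runs 7, rem=0, completes. Q0=[] Q1=[] Q2=[]

Answer: P4,P1,P3,P2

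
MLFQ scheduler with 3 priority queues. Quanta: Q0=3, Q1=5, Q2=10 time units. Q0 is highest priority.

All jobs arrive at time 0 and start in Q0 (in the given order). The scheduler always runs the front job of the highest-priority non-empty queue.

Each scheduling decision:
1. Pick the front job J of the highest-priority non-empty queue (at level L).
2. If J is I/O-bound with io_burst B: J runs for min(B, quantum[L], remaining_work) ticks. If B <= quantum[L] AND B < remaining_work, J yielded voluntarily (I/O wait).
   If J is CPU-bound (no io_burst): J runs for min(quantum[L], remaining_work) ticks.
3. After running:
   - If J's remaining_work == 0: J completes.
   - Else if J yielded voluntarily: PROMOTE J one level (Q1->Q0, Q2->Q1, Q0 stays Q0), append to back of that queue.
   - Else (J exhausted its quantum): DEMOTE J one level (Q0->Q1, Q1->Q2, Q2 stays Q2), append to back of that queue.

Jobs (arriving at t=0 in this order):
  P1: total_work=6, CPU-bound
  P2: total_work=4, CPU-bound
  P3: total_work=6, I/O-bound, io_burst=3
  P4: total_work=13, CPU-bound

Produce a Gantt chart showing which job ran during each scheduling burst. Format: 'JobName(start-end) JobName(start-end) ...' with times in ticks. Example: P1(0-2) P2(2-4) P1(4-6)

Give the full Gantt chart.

t=0-3: P1@Q0 runs 3, rem=3, quantum used, demote→Q1. Q0=[P2,P3,P4] Q1=[P1] Q2=[]
t=3-6: P2@Q0 runs 3, rem=1, quantum used, demote→Q1. Q0=[P3,P4] Q1=[P1,P2] Q2=[]
t=6-9: P3@Q0 runs 3, rem=3, I/O yield, promote→Q0. Q0=[P4,P3] Q1=[P1,P2] Q2=[]
t=9-12: P4@Q0 runs 3, rem=10, quantum used, demote→Q1. Q0=[P3] Q1=[P1,P2,P4] Q2=[]
t=12-15: P3@Q0 runs 3, rem=0, completes. Q0=[] Q1=[P1,P2,P4] Q2=[]
t=15-18: P1@Q1 runs 3, rem=0, completes. Q0=[] Q1=[P2,P4] Q2=[]
t=18-19: P2@Q1 runs 1, rem=0, completes. Q0=[] Q1=[P4] Q2=[]
t=19-24: P4@Q1 runs 5, rem=5, quantum used, demote→Q2. Q0=[] Q1=[] Q2=[P4]
t=24-29: P4@Q2 runs 5, rem=0, completes. Q0=[] Q1=[] Q2=[]

Answer: P1(0-3) P2(3-6) P3(6-9) P4(9-12) P3(12-15) P1(15-18) P2(18-19) P4(19-24) P4(24-29)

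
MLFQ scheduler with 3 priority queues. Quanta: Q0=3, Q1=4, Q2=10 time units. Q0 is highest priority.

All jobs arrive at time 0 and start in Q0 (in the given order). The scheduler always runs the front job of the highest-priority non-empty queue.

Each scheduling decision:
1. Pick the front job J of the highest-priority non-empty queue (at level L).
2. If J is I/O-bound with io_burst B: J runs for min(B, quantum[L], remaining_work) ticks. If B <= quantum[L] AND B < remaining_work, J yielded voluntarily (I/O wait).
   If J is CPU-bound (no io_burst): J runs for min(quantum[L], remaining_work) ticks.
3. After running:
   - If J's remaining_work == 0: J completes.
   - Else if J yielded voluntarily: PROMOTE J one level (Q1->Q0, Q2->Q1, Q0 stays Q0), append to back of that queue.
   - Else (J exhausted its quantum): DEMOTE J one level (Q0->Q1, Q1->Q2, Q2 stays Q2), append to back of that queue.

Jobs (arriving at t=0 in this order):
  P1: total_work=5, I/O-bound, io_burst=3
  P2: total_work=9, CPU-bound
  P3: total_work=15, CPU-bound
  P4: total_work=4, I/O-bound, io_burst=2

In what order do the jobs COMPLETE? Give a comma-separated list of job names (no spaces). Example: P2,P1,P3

t=0-3: P1@Q0 runs 3, rem=2, I/O yield, promote→Q0. Q0=[P2,P3,P4,P1] Q1=[] Q2=[]
t=3-6: P2@Q0 runs 3, rem=6, quantum used, demote→Q1. Q0=[P3,P4,P1] Q1=[P2] Q2=[]
t=6-9: P3@Q0 runs 3, rem=12, quantum used, demote→Q1. Q0=[P4,P1] Q1=[P2,P3] Q2=[]
t=9-11: P4@Q0 runs 2, rem=2, I/O yield, promote→Q0. Q0=[P1,P4] Q1=[P2,P3] Q2=[]
t=11-13: P1@Q0 runs 2, rem=0, completes. Q0=[P4] Q1=[P2,P3] Q2=[]
t=13-15: P4@Q0 runs 2, rem=0, completes. Q0=[] Q1=[P2,P3] Q2=[]
t=15-19: P2@Q1 runs 4, rem=2, quantum used, demote→Q2. Q0=[] Q1=[P3] Q2=[P2]
t=19-23: P3@Q1 runs 4, rem=8, quantum used, demote→Q2. Q0=[] Q1=[] Q2=[P2,P3]
t=23-25: P2@Q2 runs 2, rem=0, completes. Q0=[] Q1=[] Q2=[P3]
t=25-33: P3@Q2 runs 8, rem=0, completes. Q0=[] Q1=[] Q2=[]

Answer: P1,P4,P2,P3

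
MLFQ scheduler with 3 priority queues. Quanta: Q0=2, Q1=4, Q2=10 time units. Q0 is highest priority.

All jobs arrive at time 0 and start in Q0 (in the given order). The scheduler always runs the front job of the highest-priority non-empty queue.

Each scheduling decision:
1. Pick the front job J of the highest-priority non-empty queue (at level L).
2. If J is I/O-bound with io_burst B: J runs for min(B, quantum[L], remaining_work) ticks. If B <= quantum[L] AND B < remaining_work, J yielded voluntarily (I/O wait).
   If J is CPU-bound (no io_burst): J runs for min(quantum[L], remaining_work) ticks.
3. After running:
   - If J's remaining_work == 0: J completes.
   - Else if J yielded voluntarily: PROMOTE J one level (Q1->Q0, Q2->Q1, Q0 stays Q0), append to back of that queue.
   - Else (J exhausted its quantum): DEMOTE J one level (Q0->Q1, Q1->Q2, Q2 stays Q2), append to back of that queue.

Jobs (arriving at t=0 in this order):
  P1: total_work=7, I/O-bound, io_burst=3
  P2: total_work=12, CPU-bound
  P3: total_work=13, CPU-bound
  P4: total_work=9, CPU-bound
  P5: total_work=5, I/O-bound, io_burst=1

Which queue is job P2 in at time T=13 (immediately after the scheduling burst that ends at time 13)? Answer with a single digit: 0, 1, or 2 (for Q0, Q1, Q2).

Answer: 1

Derivation:
t=0-2: P1@Q0 runs 2, rem=5, quantum used, demote→Q1. Q0=[P2,P3,P4,P5] Q1=[P1] Q2=[]
t=2-4: P2@Q0 runs 2, rem=10, quantum used, demote→Q1. Q0=[P3,P4,P5] Q1=[P1,P2] Q2=[]
t=4-6: P3@Q0 runs 2, rem=11, quantum used, demote→Q1. Q0=[P4,P5] Q1=[P1,P2,P3] Q2=[]
t=6-8: P4@Q0 runs 2, rem=7, quantum used, demote→Q1. Q0=[P5] Q1=[P1,P2,P3,P4] Q2=[]
t=8-9: P5@Q0 runs 1, rem=4, I/O yield, promote→Q0. Q0=[P5] Q1=[P1,P2,P3,P4] Q2=[]
t=9-10: P5@Q0 runs 1, rem=3, I/O yield, promote→Q0. Q0=[P5] Q1=[P1,P2,P3,P4] Q2=[]
t=10-11: P5@Q0 runs 1, rem=2, I/O yield, promote→Q0. Q0=[P5] Q1=[P1,P2,P3,P4] Q2=[]
t=11-12: P5@Q0 runs 1, rem=1, I/O yield, promote→Q0. Q0=[P5] Q1=[P1,P2,P3,P4] Q2=[]
t=12-13: P5@Q0 runs 1, rem=0, completes. Q0=[] Q1=[P1,P2,P3,P4] Q2=[]
t=13-16: P1@Q1 runs 3, rem=2, I/O yield, promote→Q0. Q0=[P1] Q1=[P2,P3,P4] Q2=[]
t=16-18: P1@Q0 runs 2, rem=0, completes. Q0=[] Q1=[P2,P3,P4] Q2=[]
t=18-22: P2@Q1 runs 4, rem=6, quantum used, demote→Q2. Q0=[] Q1=[P3,P4] Q2=[P2]
t=22-26: P3@Q1 runs 4, rem=7, quantum used, demote→Q2. Q0=[] Q1=[P4] Q2=[P2,P3]
t=26-30: P4@Q1 runs 4, rem=3, quantum used, demote→Q2. Q0=[] Q1=[] Q2=[P2,P3,P4]
t=30-36: P2@Q2 runs 6, rem=0, completes. Q0=[] Q1=[] Q2=[P3,P4]
t=36-43: P3@Q2 runs 7, rem=0, completes. Q0=[] Q1=[] Q2=[P4]
t=43-46: P4@Q2 runs 3, rem=0, completes. Q0=[] Q1=[] Q2=[]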